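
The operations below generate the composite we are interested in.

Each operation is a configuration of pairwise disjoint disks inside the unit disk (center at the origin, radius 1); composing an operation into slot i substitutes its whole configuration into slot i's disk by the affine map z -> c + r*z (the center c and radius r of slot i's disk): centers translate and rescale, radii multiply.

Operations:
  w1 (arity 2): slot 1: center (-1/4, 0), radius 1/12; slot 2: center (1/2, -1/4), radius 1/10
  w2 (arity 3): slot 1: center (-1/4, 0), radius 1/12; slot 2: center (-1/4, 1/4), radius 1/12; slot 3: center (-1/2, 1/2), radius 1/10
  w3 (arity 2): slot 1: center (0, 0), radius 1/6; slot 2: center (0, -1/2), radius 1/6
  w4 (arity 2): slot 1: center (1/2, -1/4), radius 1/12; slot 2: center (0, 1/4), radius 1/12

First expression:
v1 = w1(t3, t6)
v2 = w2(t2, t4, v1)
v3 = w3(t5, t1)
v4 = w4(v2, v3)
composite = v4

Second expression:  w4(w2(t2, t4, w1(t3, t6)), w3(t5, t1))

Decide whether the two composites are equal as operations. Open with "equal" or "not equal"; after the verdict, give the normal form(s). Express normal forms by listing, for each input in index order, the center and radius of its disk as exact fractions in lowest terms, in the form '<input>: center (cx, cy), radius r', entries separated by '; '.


Reducing the first expression gives t1: center (0, 5/24), radius 1/72; t2: center (23/48, -1/4), radius 1/144; t3: center (73/160, -5/24), radius 1/1440; t4: center (23/48, -11/48), radius 1/144; t5: center (0, 1/4), radius 1/72; t6: center (37/80, -101/480), radius 1/1200
Reducing the second expression gives t1: center (0, 5/24), radius 1/72; t2: center (23/48, -1/4), radius 1/144; t3: center (73/160, -5/24), radius 1/1440; t4: center (23/48, -11/48), radius 1/144; t5: center (0, 1/4), radius 1/72; t6: center (37/80, -101/480), radius 1/1200
Both agree, so they are equal.

equal: each reduces to t1: center (0, 5/24), radius 1/72; t2: center (23/48, -1/4), radius 1/144; t3: center (73/160, -5/24), radius 1/1440; t4: center (23/48, -11/48), radius 1/144; t5: center (0, 1/4), radius 1/72; t6: center (37/80, -101/480), radius 1/1200


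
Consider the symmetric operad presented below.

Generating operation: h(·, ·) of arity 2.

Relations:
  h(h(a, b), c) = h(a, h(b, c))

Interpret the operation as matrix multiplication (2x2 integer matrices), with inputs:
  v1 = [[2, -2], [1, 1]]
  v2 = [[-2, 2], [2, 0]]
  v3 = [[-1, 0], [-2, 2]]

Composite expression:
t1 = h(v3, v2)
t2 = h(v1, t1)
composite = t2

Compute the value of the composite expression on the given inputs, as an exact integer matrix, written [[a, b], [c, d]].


[[-12, 4], [10, -6]]

h(v3, v2) = [[2, -2], [8, -4]]
h(v1, h(v3, v2)) = [[-12, 4], [10, -6]]


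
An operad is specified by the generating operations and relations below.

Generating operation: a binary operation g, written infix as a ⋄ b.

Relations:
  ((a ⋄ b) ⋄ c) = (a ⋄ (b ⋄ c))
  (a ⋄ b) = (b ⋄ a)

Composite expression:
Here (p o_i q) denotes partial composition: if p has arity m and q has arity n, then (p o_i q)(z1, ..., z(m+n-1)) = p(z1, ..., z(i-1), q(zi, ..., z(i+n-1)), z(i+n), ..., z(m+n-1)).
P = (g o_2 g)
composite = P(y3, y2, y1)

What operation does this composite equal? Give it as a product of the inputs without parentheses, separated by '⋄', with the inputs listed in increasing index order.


Shape and order are irrelevant to g; the y-input set decides.
(y2 ⋄ y1) unparenthesizes to y2 ⋄ y1
(y3 ⋄ (y2 ⋄ y1)) unparenthesizes to y3 ⋄ y2 ⋄ y1
sorting the factors by input index: y1 ⋄ y2 ⋄ y3

y1 ⋄ y2 ⋄ y3


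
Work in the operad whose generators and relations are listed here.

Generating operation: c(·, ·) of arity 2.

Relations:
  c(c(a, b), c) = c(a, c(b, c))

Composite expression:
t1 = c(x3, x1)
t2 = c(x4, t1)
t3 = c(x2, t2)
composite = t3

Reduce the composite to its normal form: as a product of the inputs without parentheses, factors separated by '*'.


x2 * x4 * x3 * x1

Under associativity of c, the answer is the x's in reading order.
c(x3, x1) spells out as x3 * x1
c(x4, c(x3, x1)) spells out as x4 * x3 * x1
c(x2, c(x4, c(x3, x1))) spells out as x2 * x4 * x3 * x1


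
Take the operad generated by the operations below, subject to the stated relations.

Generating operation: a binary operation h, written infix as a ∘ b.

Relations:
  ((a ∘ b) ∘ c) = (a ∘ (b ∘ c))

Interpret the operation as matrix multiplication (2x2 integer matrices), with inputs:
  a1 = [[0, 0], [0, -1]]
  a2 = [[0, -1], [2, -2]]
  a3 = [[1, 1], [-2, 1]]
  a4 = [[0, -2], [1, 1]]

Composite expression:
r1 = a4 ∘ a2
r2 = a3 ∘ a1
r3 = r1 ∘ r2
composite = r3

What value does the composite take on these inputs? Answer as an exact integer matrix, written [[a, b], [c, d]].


[[0, 0], [0, 1]]

(a4 ∘ a2) = [[-4, 4], [2, -3]]
(a3 ∘ a1) = [[0, -1], [0, -1]]
((a4 ∘ a2) ∘ (a3 ∘ a1)) = [[0, 0], [0, 1]]


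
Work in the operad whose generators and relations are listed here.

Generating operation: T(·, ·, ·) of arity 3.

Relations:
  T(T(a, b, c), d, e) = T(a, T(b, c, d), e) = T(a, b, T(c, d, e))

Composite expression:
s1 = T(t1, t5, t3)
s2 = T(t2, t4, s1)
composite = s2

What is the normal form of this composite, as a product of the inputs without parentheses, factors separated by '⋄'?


t2 ⋄ t4 ⋄ t1 ⋄ t5 ⋄ t3


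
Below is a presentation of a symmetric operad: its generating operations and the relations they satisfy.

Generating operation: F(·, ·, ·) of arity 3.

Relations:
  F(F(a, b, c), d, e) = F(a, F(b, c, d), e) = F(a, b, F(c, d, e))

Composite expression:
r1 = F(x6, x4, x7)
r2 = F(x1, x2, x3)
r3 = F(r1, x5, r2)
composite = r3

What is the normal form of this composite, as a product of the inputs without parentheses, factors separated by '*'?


x6 * x4 * x7 * x5 * x1 * x2 * x3

Every regrouping of F is equal, so read the x-inputs in written order.
F(x6, x4, x7) collapses to x6 * x4 * x7
F(x1, x2, x3) collapses to x1 * x2 * x3
F(F(x6, x4, x7), x5, F(x1, x2, x3)) collapses to x6 * x4 * x7 * x5 * x1 * x2 * x3


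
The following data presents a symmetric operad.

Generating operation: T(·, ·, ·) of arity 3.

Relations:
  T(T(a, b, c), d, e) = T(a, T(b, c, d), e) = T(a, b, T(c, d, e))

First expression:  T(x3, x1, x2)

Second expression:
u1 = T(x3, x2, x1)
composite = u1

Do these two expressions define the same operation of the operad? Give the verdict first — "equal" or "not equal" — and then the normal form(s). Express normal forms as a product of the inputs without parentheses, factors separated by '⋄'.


not equal: they reduce to x3 ⋄ x1 ⋄ x2 and x3 ⋄ x2 ⋄ x1

The first expression reduces to x3 ⋄ x1 ⋄ x2
The second expression reduces to x3 ⋄ x2 ⋄ x1
Distinct normal forms: not equal.


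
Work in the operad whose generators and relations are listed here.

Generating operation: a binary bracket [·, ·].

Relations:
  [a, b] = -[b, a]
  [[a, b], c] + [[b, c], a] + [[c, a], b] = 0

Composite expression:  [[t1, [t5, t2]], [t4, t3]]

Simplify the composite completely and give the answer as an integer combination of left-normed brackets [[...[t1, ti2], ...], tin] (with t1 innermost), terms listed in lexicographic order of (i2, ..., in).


[[[[t1, t2], t5], t3], t4] - [[[[t1, t2], t5], t4], t3] - [[[[t1, t5], t2], t3], t4] + [[[[t1, t5], t2], t4], t3]

A multilinear Lie element is pinned by t1-initial words (t1 innermost).
Composite bracket: [[t1, [t5, t2]], [t4, t3]]
Each bracket splits as ab - ba, giving 16 signed words (2^4 = 16).
Keep just the words that open with t1:
  sign of t1t2t5t3t4 is +1, so it contributes +[[[[t1, t2], t5], t3], t4]
  sign of t1t2t5t4t3 is -1, so it contributes -[[[[t1, t2], t5], t4], t3]
  sign of t1t5t2t3t4 is -1, so it contributes -[[[[t1, t5], t2], t3], t4]
  sign of t1t5t2t4t3 is +1, so it contributes +[[[[t1, t5], t2], t4], t3]


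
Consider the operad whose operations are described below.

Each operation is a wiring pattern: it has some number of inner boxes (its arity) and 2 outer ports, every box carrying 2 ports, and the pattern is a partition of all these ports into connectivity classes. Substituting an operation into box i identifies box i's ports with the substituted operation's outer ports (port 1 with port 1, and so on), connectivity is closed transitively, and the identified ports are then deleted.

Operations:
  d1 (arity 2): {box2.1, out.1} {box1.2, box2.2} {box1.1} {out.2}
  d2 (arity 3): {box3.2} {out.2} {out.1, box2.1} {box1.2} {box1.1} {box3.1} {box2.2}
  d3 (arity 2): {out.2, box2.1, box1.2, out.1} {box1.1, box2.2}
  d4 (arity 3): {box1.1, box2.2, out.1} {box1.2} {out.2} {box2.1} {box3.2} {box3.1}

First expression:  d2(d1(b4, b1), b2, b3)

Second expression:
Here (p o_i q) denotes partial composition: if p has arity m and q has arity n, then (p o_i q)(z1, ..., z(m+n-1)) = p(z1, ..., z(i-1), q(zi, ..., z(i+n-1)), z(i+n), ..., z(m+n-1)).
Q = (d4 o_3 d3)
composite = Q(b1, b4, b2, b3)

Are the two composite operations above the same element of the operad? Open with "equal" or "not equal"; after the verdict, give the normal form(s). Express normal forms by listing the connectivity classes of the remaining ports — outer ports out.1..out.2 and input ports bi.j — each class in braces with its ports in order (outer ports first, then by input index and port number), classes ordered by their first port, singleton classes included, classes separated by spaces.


not equal; first: {out.1, b2.1} {out.2} {b1.1} {b1.2, b4.2} {b2.2} {b3.1} {b3.2} {b4.1}; second: {out.1, b1.1, b4.2} {out.2} {b1.2} {b2.1, b3.2} {b2.2, b3.1} {b4.1}

The first expression reduces to {out.1, b2.1} {out.2} {b1.1} {b1.2, b4.2} {b2.2} {b3.1} {b3.2} {b4.1}
The second expression reduces to {out.1, b1.1, b4.2} {out.2} {b1.2} {b2.1, b3.2} {b2.2, b3.1} {b4.1}
Distinct normal forms: not equal.


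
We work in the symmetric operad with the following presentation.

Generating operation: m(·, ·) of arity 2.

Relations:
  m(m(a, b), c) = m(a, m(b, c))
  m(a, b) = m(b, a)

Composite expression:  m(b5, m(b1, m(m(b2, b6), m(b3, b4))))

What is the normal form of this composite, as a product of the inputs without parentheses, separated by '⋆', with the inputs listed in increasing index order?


b1 ⋆ b2 ⋆ b3 ⋆ b4 ⋆ b5 ⋆ b6

Any arrangement under m is one operation, so sort the b-inputs.
m(b2, b6) spells out as b2 ⋆ b6
m(b3, b4) spells out as b3 ⋆ b4
m(m(b2, b6), m(b3, b4)) spells out as b2 ⋆ b6 ⋆ b3 ⋆ b4
m(b1, m(m(b2, b6), m(b3, b4))) spells out as b1 ⋆ b2 ⋆ b6 ⋆ b3 ⋆ b4
m(b5, m(b1, m(m(b2, b6), m(b3, b4)))) spells out as b5 ⋆ b1 ⋆ b2 ⋆ b6 ⋆ b3 ⋆ b4
rearranged into index order: b1 ⋆ b2 ⋆ b3 ⋆ b4 ⋆ b5 ⋆ b6


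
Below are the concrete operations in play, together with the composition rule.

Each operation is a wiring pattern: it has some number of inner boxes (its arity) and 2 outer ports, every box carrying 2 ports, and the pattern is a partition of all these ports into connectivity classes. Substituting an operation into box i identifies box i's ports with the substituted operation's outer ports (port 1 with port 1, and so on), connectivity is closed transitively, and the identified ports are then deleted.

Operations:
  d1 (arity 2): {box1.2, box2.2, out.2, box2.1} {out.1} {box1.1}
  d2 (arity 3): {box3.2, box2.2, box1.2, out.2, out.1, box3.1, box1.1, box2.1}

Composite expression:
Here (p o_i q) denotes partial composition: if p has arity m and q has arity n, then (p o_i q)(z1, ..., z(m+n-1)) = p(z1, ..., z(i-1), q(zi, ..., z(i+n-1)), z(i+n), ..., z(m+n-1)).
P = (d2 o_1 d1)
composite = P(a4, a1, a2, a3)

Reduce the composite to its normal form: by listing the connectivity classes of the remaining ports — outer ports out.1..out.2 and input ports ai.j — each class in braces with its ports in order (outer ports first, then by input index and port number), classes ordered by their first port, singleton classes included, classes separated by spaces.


{out.1, out.2, a1.1, a1.2, a2.1, a2.2, a3.1, a3.2, a4.2} {a4.1}


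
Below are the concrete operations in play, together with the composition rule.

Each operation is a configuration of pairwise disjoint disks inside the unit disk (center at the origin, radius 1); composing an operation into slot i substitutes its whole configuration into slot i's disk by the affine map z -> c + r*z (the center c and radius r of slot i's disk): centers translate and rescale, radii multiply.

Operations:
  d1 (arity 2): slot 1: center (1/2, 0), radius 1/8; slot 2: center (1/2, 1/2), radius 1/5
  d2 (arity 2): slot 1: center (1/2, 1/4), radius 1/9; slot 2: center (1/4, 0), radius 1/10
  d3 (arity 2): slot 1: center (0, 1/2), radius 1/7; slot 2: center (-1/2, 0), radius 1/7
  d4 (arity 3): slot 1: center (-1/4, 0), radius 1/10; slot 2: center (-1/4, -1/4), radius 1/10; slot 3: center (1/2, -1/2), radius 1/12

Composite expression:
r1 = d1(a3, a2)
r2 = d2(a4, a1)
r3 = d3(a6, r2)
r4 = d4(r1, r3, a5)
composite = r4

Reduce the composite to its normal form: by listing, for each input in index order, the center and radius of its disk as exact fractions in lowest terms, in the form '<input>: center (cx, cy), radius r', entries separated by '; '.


a1: center (-83/280, -1/4), radius 1/700; a2: center (-1/5, 1/20), radius 1/50; a3: center (-1/5, 0), radius 1/80; a4: center (-41/140, -69/280), radius 1/630; a5: center (1/2, -1/2), radius 1/12; a6: center (-1/4, -1/5), radius 1/70


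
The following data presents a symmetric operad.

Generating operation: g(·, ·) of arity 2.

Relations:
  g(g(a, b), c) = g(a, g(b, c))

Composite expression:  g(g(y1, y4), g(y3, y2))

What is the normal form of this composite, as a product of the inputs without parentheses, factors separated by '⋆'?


y1 ⋆ y4 ⋆ y3 ⋆ y2

Key point: g is associative — brackets drop, the y-order remains.
g(y1, y4) linearizes to y1 ⋆ y4
g(y3, y2) linearizes to y3 ⋆ y2
g(g(y1, y4), g(y3, y2)) linearizes to y1 ⋆ y4 ⋆ y3 ⋆ y2


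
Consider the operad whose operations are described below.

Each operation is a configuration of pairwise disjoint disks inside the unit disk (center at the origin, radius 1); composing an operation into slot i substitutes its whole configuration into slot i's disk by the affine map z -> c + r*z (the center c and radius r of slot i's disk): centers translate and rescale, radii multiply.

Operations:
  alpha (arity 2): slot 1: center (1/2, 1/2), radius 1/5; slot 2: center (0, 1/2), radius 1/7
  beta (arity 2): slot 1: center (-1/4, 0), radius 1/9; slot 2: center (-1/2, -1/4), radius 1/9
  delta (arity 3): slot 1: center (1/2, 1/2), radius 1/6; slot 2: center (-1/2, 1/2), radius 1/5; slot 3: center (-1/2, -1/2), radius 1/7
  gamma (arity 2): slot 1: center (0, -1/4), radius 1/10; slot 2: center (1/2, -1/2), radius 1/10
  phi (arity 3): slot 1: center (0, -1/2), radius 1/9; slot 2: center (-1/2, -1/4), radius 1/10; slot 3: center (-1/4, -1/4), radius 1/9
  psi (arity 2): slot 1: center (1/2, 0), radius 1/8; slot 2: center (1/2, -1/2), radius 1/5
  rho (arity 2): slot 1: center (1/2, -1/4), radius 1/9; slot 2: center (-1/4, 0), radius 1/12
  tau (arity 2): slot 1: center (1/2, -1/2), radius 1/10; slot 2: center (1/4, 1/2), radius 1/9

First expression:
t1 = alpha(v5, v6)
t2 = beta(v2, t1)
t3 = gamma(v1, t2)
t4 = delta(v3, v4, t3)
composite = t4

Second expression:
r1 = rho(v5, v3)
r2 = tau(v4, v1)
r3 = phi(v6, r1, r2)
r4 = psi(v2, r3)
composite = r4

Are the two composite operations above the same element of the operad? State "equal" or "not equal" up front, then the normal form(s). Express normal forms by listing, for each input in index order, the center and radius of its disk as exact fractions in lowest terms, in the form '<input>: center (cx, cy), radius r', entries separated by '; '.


not equal; first: v1: center (-1/2, -15/28), radius 1/70; v2: center (-121/280, -4/7), radius 1/630; v3: center (1/2, 1/2), radius 1/6; v4: center (-1/2, 1/2), radius 1/5; v5: center (-137/315, -1447/2520), radius 1/3150; v6: center (-61/140, -1447/2520), radius 1/4410; second: v1: center (41/90, -97/180), radius 1/405; v2: center (1/2, 0), radius 1/8; v3: center (79/200, -11/20), radius 1/600; v4: center (83/180, -101/180), radius 1/450; v5: center (41/100, -111/200), radius 1/450; v6: center (1/2, -3/5), radius 1/45

The first expression reduces to v1: center (-1/2, -15/28), radius 1/70; v2: center (-121/280, -4/7), radius 1/630; v3: center (1/2, 1/2), radius 1/6; v4: center (-1/2, 1/2), radius 1/5; v5: center (-137/315, -1447/2520), radius 1/3150; v6: center (-61/140, -1447/2520), radius 1/4410
The second expression reduces to v1: center (41/90, -97/180), radius 1/405; v2: center (1/2, 0), radius 1/8; v3: center (79/200, -11/20), radius 1/600; v4: center (83/180, -101/180), radius 1/450; v5: center (41/100, -111/200), radius 1/450; v6: center (1/2, -3/5), radius 1/45
The normal forms differ: not equal.


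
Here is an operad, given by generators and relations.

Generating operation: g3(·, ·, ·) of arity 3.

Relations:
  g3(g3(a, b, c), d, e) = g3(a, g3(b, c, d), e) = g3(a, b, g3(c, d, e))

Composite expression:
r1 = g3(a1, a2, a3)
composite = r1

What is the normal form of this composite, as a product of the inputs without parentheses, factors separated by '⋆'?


a1 ⋆ a2 ⋆ a3


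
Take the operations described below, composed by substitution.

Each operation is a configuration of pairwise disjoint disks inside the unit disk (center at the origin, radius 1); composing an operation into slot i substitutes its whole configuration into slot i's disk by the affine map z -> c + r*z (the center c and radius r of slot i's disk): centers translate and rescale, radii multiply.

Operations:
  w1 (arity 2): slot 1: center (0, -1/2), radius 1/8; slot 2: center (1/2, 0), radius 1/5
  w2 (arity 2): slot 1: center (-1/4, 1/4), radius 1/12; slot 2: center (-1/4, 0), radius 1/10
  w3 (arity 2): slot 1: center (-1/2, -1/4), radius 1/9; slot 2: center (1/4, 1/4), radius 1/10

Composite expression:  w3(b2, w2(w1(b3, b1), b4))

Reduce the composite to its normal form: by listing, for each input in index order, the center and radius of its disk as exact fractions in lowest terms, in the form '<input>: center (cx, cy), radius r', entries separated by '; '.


b1: center (11/48, 11/40), radius 1/600; b2: center (-1/2, -1/4), radius 1/9; b3: center (9/40, 13/48), radius 1/960; b4: center (9/40, 1/4), radius 1/100

Nesting under w3 composes maps z -> c + r*z down each b-path.
b2 passes through 1 substitution, ending at center (-1/2, -1/4), radius 1/9
b3 passes through 3 substitutions, ending at center (9/40, 13/48), radius 1/960
b1 passes through 3 substitutions, ending at center (11/48, 11/40), radius 1/600
b4 passes through 2 substitutions, ending at center (9/40, 1/4), radius 1/100


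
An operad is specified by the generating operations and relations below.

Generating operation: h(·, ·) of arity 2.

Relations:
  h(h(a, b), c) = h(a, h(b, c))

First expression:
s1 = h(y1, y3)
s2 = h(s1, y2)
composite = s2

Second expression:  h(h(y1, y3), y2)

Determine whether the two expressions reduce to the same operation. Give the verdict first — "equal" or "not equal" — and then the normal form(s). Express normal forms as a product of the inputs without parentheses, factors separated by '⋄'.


equal — both sides give y1 ⋄ y3 ⋄ y2

The first composite normalizes to y1 ⋄ y3 ⋄ y2
The second composite normalizes to y1 ⋄ y3 ⋄ y2
The forms coincide; equal.


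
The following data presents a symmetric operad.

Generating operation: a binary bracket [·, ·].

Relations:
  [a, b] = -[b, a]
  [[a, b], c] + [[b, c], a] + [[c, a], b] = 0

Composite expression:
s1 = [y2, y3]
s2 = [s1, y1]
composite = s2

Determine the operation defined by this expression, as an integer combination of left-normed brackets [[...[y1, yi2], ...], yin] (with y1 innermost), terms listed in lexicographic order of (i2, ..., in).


-[[y1, y2], y3] + [[y1, y3], y2]

Skip Jacobi rewriting: expand, keep y1-initial words, read off terms.
Composite bracket: [[y2, y3], y1]
Applying ab - ba throughout gives 4 signed words (2^2 = 4).
Coefficients come from the y1-initial words:
  y1y2y3 (sign -1) contributes -[[y1, y2], y3]
  y1y3y2 (sign +1) contributes +[[y1, y3], y2]


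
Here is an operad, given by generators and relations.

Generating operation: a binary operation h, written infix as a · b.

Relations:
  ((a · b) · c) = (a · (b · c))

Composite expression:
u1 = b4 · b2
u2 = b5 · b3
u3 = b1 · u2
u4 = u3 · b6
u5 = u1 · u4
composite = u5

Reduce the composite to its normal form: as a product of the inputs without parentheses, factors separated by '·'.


b4 · b2 · b1 · b5 · b3 · b6

Associativity of h dissolves the nesting; only the b-input order survives.
(b4 · b2) collapses to b4 · b2
(b5 · b3) collapses to b5 · b3
(b1 · (b5 · b3)) collapses to b1 · b5 · b3
((b1 · (b5 · b3)) · b6) collapses to b1 · b5 · b3 · b6
((b4 · b2) · ((b1 · (b5 · b3)) · b6)) collapses to b4 · b2 · b1 · b5 · b3 · b6


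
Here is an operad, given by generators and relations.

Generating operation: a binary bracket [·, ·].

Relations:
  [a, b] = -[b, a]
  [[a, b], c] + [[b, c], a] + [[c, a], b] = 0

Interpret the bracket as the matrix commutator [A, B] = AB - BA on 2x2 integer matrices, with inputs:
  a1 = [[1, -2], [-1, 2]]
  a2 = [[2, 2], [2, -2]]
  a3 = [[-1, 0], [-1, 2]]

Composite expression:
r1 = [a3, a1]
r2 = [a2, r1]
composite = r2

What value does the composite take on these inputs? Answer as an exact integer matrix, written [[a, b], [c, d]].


[[-16, 32], [0, 16]]

[a3, a1] = [[-2, 6], [-2, 2]]
[a2, [a3, a1]] = [[-16, 32], [0, 16]]


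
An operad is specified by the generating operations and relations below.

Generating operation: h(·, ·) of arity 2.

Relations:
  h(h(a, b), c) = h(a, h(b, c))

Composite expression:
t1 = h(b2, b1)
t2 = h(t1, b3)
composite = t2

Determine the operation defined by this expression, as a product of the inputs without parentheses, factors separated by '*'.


b2 * b1 * b3

All parenthesizations of h agree; list the b-inputs left to right.
h(b2, b1) spells out as b2 * b1
h(h(b2, b1), b3) spells out as b2 * b1 * b3


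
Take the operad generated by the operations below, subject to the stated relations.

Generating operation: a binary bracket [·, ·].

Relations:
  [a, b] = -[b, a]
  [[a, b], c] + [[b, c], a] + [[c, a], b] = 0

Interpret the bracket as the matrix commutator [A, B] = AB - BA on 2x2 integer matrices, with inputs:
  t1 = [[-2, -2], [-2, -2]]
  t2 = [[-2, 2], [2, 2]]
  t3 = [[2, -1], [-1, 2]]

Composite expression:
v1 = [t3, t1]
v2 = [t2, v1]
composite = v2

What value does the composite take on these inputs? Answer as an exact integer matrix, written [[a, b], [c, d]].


[[0, 0], [0, 0]]

[t3, t1] = [[0, 0], [0, 0]]
[t2, [t3, t1]] = [[0, 0], [0, 0]]


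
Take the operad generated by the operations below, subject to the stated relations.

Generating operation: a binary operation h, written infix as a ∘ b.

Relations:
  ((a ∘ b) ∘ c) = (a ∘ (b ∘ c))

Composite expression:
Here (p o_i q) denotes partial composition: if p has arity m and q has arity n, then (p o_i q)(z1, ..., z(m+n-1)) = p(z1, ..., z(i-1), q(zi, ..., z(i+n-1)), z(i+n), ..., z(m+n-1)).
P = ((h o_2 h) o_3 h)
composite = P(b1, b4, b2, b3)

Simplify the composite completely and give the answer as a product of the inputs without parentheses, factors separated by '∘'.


b1 ∘ b4 ∘ b2 ∘ b3

Key point: h is associative — brackets drop, the b-order remains.
(b2 ∘ b3) linearizes to b2 ∘ b3
(b4 ∘ (b2 ∘ b3)) linearizes to b4 ∘ b2 ∘ b3
(b1 ∘ (b4 ∘ (b2 ∘ b3))) linearizes to b1 ∘ b4 ∘ b2 ∘ b3


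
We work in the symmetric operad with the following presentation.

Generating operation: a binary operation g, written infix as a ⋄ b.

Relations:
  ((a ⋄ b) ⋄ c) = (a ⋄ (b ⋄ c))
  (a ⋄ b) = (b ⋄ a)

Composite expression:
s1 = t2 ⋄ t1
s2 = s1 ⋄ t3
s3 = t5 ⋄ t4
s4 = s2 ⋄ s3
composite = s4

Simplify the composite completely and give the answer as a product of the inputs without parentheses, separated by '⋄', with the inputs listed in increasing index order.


t1 ⋄ t2 ⋄ t3 ⋄ t4 ⋄ t5

Both nesting and order wash out for g; what remains is which t's occur.
(t2 ⋄ t1) reduces to t2 ⋄ t1
((t2 ⋄ t1) ⋄ t3) reduces to t2 ⋄ t1 ⋄ t3
(t5 ⋄ t4) reduces to t5 ⋄ t4
(((t2 ⋄ t1) ⋄ t3) ⋄ (t5 ⋄ t4)) reduces to t2 ⋄ t1 ⋄ t3 ⋄ t5 ⋄ t4
putting the inputs in ascending order: t1 ⋄ t2 ⋄ t3 ⋄ t4 ⋄ t5


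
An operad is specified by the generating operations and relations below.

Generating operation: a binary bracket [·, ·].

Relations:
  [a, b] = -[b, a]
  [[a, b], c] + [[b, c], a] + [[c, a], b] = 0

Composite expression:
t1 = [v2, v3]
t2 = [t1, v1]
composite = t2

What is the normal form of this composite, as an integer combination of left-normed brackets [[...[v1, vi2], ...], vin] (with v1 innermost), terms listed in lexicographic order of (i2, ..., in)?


-[[v1, v2], v3] + [[v1, v3], v2]


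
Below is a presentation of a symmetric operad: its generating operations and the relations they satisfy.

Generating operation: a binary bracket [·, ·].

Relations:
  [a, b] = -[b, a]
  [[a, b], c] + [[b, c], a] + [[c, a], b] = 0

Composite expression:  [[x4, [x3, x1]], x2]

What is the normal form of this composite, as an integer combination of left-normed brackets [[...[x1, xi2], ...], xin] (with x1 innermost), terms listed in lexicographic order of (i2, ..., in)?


Expand each bracket as ab - ba; the x1-initial words give the coefficients.
Composite bracket: [[x4, [x3, x1]], x2]
Full expansion: 8 signed words from ab - ba (2^3 = 8).
Coefficients come from the x1-initial words:
  the word x1x3x4x2 carries sign +1 and contributes +[[[x1, x3], x4], x2]

[[[x1, x3], x4], x2]


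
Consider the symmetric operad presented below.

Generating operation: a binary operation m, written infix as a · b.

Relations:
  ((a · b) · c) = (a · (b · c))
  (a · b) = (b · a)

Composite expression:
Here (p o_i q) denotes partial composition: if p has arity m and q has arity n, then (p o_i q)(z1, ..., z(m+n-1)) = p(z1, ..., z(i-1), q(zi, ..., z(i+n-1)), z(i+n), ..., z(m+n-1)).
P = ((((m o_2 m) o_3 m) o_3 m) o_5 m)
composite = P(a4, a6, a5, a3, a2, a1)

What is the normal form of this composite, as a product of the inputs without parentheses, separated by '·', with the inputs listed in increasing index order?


a1 · a2 · a3 · a4 · a5 · a6

Shape and order are irrelevant to m; the a-input set decides.
(a5 · a3) linearizes to a5 · a3
(a2 · a1) linearizes to a2 · a1
((a5 · a3) · (a2 · a1)) linearizes to a5 · a3 · a2 · a1
(a6 · ((a5 · a3) · (a2 · a1))) linearizes to a6 · a5 · a3 · a2 · a1
(a4 · (a6 · ((a5 · a3) · (a2 · a1)))) linearizes to a4 · a6 · a5 · a3 · a2 · a1
rearranged into index order: a1 · a2 · a3 · a4 · a5 · a6


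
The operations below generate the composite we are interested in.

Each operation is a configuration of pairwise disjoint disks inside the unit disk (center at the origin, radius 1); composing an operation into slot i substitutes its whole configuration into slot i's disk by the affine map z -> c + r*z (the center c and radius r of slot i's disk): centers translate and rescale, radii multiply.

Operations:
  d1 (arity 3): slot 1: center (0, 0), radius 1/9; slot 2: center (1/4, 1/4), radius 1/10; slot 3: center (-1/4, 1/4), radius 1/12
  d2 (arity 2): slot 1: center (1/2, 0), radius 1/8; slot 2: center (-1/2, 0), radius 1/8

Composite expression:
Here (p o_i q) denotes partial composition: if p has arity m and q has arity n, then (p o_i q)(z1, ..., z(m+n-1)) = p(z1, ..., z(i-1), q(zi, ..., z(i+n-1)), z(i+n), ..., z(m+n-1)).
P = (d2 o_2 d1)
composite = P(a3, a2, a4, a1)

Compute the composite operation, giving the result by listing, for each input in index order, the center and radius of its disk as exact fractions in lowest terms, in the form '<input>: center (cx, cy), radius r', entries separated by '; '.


a1: center (-17/32, 1/32), radius 1/96; a2: center (-1/2, 0), radius 1/72; a3: center (1/2, 0), radius 1/8; a4: center (-15/32, 1/32), radius 1/80

Follow each a-input down from d2: c' goes to c + r*c', radius to r*r'.
input a3: composing its 1 substitution step yields center (1/2, 0), radius 1/8
input a2: composing its 2 substitution steps yields center (-1/2, 0), radius 1/72
input a4: composing its 2 substitution steps yields center (-15/32, 1/32), radius 1/80
input a1: composing its 2 substitution steps yields center (-17/32, 1/32), radius 1/96


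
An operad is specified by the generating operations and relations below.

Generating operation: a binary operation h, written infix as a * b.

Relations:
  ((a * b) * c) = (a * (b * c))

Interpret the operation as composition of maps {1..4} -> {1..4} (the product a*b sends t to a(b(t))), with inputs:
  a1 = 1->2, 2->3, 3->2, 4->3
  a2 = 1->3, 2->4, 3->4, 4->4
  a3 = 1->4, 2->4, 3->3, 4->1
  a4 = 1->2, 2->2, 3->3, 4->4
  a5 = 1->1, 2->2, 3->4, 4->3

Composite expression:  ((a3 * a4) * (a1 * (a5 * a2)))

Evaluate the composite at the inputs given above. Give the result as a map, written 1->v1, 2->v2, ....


1->3, 2->4, 3->4, 4->4

(a3 * a4) = 1->4, 2->4, 3->3, 4->1
(a5 * a2) = 1->4, 2->3, 3->3, 4->3
(a1 * (a5 * a2)) = 1->3, 2->2, 3->2, 4->2
((a3 * a4) * (a1 * (a5 * a2))) = 1->3, 2->4, 3->4, 4->4


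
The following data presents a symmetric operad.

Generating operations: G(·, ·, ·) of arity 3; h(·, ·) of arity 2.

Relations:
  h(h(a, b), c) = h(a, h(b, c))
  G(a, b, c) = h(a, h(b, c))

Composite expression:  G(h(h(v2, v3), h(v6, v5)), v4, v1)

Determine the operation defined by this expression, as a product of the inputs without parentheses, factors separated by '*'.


v2 * v3 * v6 * v5 * v4 * v1

The G-tree's shape is irrelevant; the v-reading-order decides.
h(v2, v3) flattens to v2 * v3
h(v6, v5) flattens to v6 * v5
h(h(v2, v3), h(v6, v5)) flattens to v2 * v3 * v6 * v5
G(h(h(v2, v3), h(v6, v5)), v4, v1) flattens to v2 * v3 * v6 * v5 * v4 * v1


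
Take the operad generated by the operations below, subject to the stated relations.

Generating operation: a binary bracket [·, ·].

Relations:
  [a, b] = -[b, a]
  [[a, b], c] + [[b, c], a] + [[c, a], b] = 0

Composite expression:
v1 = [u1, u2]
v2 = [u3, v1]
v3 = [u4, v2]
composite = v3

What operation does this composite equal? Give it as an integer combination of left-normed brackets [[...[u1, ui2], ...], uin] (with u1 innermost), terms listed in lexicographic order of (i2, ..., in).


[[[u1, u2], u3], u4]


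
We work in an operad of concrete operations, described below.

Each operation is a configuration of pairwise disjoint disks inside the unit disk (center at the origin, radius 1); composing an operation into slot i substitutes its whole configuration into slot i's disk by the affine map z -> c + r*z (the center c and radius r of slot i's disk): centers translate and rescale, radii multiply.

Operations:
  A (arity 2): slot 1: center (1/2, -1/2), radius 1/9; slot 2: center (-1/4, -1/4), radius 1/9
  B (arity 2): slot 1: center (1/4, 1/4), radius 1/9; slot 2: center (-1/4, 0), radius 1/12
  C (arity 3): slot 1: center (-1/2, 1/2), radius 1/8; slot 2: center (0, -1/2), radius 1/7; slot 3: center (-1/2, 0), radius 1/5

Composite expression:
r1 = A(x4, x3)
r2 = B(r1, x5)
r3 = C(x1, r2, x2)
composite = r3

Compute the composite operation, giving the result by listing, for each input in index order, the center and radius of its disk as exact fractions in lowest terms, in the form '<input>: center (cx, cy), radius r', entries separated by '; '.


x1: center (-1/2, 1/2), radius 1/8; x2: center (-1/2, 0), radius 1/5; x3: center (2/63, -59/126), radius 1/567; x4: center (11/252, -17/36), radius 1/567; x5: center (-1/28, -1/2), radius 1/84

Follow each x-input down from C: c' goes to c + r*c', radius to r*r'.
tracing x1 down its 1-map path: center (-1/2, 1/2), radius 1/8
tracing x4 down its 3-map path: center (11/252, -17/36), radius 1/567
tracing x3 down its 3-map path: center (2/63, -59/126), radius 1/567
tracing x5 down its 2-map path: center (-1/28, -1/2), radius 1/84
tracing x2 down its 1-map path: center (-1/2, 0), radius 1/5


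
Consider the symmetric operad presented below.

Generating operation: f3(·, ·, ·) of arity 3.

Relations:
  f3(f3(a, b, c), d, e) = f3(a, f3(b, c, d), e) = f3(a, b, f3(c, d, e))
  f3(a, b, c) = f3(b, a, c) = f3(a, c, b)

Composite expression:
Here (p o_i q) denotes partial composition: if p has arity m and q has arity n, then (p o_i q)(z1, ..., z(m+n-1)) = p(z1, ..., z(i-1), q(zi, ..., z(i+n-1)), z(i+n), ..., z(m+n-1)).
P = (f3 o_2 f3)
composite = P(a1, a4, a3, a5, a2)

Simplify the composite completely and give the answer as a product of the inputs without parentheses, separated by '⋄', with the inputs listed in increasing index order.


Reordering under f3 is free, so list the a-inputs canonically.
f3(a4, a3, a5) unparenthesizes to a4 ⋄ a3 ⋄ a5
f3(a1, f3(a4, a3, a5), a2) unparenthesizes to a1 ⋄ a4 ⋄ a3 ⋄ a5 ⋄ a2
the factors in increasing index order: a1 ⋄ a2 ⋄ a3 ⋄ a4 ⋄ a5

a1 ⋄ a2 ⋄ a3 ⋄ a4 ⋄ a5


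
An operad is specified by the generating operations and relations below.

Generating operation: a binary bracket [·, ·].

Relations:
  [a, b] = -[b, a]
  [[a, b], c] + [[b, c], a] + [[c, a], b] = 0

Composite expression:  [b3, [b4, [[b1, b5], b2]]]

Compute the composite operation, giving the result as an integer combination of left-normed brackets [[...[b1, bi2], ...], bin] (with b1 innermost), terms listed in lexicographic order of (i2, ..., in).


[[[[b1, b5], b2], b4], b3]

Skip Jacobi rewriting: expand, keep b1-initial words, read off terms.
Composite bracket: [b3, [b4, [[b1, b5], b2]]]
Under [a, b] = ab - ba we get 16 signed associative words (2^4 = 16).
Words beginning with b1 determine it all:
  from b1b5b2b4b3, sign +1: term +[[[[b1, b5], b2], b4], b3]


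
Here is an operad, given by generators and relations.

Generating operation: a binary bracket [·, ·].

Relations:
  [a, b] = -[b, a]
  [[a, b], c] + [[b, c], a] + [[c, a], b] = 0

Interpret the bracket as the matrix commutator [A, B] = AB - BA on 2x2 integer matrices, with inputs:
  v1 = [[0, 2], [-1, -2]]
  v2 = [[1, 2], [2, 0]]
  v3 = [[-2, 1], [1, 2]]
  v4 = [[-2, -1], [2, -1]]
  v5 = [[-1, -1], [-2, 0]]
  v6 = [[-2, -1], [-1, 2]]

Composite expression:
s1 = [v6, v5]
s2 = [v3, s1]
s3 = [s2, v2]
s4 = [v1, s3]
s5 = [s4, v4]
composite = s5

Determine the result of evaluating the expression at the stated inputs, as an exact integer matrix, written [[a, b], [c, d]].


[[-372, -152], [68, 372]]


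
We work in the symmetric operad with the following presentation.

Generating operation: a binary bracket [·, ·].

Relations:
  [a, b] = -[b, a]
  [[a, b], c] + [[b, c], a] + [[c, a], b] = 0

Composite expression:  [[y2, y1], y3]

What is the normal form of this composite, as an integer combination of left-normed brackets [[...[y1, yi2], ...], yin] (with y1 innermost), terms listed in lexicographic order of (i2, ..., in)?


-[[y1, y2], y3]

Antisymmetry and Jacobi reduce to y1-anchored left-normed brackets.
Composite bracket: [[y2, y1], y3]
Under [a, b] = ab - ba we get 4 signed associative words (2^2 = 4).
Words beginning with y1 determine it all:
  the word y1y2y3 carries sign -1 and contributes -[[y1, y2], y3]


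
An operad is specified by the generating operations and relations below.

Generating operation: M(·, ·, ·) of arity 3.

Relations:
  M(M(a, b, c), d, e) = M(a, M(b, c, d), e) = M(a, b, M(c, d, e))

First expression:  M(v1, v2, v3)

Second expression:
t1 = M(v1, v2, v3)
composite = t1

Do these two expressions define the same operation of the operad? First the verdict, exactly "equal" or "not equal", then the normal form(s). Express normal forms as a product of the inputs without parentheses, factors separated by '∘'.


equal; the common form is v1 ∘ v2 ∘ v3

In normal form, the first expression is v1 ∘ v2 ∘ v3
In normal form, the second expression is v1 ∘ v2 ∘ v3
The normal forms match — equal.


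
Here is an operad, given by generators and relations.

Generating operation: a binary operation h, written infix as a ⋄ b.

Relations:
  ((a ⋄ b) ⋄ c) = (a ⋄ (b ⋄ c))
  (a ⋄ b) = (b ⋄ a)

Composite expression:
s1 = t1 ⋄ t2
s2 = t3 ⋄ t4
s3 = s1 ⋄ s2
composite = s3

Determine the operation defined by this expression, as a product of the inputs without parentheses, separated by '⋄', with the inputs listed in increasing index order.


t1 ⋄ t2 ⋄ t3 ⋄ t4

Both nesting and order wash out for h; what remains is which t's occur.
(t1 ⋄ t2) reduces to t1 ⋄ t2
(t3 ⋄ t4) reduces to t3 ⋄ t4
((t1 ⋄ t2) ⋄ (t3 ⋄ t4)) reduces to t1 ⋄ t2 ⋄ t3 ⋄ t4
putting the inputs in ascending order: t1 ⋄ t2 ⋄ t3 ⋄ t4


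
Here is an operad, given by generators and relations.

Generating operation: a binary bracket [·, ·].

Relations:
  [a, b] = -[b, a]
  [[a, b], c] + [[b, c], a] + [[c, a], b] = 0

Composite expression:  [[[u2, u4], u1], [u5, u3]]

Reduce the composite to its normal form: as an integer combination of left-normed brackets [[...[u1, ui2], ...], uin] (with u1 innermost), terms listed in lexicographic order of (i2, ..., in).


[[[[u1, u2], u4], u3], u5] - [[[[u1, u2], u4], u5], u3] - [[[[u1, u4], u2], u3], u5] + [[[[u1, u4], u2], u5], u3]

Expand each bracket as ab - ba; the u1-initial words give the coefficients.
Composite bracket: [[[u2, u4], u1], [u5, u3]]
Full expansion: 16 signed words from ab - ba (2^4 = 16).
Keep just the words that open with u1:
  from u1u2u4u3u5, sign +1: term +[[[[u1, u2], u4], u3], u5]
  from u1u2u4u5u3, sign -1: term -[[[[u1, u2], u4], u5], u3]
  from u1u4u2u3u5, sign -1: term -[[[[u1, u4], u2], u3], u5]
  from u1u4u2u5u3, sign +1: term +[[[[u1, u4], u2], u5], u3]


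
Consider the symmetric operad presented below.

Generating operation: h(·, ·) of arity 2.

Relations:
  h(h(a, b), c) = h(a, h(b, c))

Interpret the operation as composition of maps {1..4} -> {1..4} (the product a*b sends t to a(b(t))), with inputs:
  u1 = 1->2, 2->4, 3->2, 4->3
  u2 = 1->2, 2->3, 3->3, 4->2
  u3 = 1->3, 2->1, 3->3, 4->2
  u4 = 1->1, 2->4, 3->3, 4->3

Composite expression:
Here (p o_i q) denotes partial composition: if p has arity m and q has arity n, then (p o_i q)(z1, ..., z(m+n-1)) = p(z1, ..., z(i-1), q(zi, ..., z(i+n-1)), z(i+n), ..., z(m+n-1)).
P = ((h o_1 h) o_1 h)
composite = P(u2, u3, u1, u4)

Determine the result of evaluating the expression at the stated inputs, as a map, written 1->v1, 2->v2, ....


1->2, 2->3, 3->2, 4->2

h(u2, u3) = 1->3, 2->2, 3->3, 4->3
h(h(u2, u3), u1) = 1->2, 2->3, 3->2, 4->3
h(h(h(u2, u3), u1), u4) = 1->2, 2->3, 3->2, 4->2


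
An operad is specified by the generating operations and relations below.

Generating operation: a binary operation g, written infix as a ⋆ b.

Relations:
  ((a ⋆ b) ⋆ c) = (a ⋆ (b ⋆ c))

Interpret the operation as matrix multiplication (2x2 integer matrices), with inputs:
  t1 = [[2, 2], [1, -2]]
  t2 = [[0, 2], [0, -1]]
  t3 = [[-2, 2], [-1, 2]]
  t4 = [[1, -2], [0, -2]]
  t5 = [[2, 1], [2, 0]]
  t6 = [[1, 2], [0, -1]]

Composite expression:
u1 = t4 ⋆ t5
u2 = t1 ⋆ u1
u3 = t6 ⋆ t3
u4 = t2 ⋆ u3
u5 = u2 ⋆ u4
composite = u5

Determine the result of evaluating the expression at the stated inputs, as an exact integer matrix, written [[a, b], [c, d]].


(t4 ⋆ t5) = [[-2, 1], [-4, 0]]
(t1 ⋆ (t4 ⋆ t5)) = [[-12, 2], [6, 1]]
(t6 ⋆ t3) = [[-4, 6], [1, -2]]
(t2 ⋆ (t6 ⋆ t3)) = [[2, -4], [-1, 2]]
((t1 ⋆ (t4 ⋆ t5)) ⋆ (t2 ⋆ (t6 ⋆ t3))) = [[-26, 52], [11, -22]]

[[-26, 52], [11, -22]]


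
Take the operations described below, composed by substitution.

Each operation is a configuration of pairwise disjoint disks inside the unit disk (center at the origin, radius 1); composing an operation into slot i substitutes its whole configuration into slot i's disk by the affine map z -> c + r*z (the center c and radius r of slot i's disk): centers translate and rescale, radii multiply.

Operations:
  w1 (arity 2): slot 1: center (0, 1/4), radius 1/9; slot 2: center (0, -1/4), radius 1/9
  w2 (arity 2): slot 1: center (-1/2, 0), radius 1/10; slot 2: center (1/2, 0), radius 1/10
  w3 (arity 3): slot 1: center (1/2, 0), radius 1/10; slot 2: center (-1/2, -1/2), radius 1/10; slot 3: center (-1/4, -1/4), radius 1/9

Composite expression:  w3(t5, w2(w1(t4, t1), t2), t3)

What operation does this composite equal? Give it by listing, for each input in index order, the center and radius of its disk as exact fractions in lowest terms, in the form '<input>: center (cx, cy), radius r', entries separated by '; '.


Below w3, radii multiply path by path; the t-disk centers shift.
tracing t5 down its 1-map path: center (1/2, 0), radius 1/10
tracing t4 down its 3-map path: center (-11/20, -199/400), radius 1/900
tracing t1 down its 3-map path: center (-11/20, -201/400), radius 1/900
tracing t2 down its 2-map path: center (-9/20, -1/2), radius 1/100
tracing t3 down its 1-map path: center (-1/4, -1/4), radius 1/9

t1: center (-11/20, -201/400), radius 1/900; t2: center (-9/20, -1/2), radius 1/100; t3: center (-1/4, -1/4), radius 1/9; t4: center (-11/20, -199/400), radius 1/900; t5: center (1/2, 0), radius 1/10
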